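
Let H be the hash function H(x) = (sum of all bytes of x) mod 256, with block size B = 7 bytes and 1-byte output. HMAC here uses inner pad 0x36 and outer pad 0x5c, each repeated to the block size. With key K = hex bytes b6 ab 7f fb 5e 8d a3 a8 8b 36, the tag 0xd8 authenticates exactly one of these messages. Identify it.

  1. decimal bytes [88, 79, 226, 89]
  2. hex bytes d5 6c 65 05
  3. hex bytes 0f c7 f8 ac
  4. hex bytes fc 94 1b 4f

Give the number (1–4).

Key hex bytes b6 ab 7f fb 5e 8d a3 a8 8b 36 is 10 bytes > B = 7, so hash it first: H(key) = d2, then zero-pad to 7 bytes: K' = d2 00 00 00 00 00 00.
K' ⊕ ipad = e4 36 36 36 36 36 36; K' ⊕ opad = 8e 5c 5c 5c 5c 5c 5c.
m1: inner = H(e4 36 36 36 36 36 36 58 4f e2 59) = 0a; tag = H(8e 5c 5c 5c 5c 5c 5c 0a) = c0
m2: inner = H(e4 36 36 36 36 36 36 d5 6c 65 05) = d3; tag = H(8e 5c 5c 5c 5c 5c 5c d3) = 89
m3: inner = H(e4 36 36 36 36 36 36 0f c7 f8 ac) = a2; tag = H(8e 5c 5c 5c 5c 5c 5c a2) = 58
m4: inner = H(e4 36 36 36 36 36 36 fc 94 1b 4f) = 22; tag = H(8e 5c 5c 5c 5c 5c 5c 22) = d8 ← matches

4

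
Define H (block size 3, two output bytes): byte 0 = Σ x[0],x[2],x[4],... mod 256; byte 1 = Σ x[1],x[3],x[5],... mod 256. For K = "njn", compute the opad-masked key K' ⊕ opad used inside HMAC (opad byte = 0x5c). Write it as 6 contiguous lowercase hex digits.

Key "njn" = 6e 6a 6e is exactly B = 3 bytes: K' = 6e 6a 6e.
XOR each byte with 0x5c: 6e⊕5c=32, 6a⊕5c=36, 6e⊕5c=32.

323632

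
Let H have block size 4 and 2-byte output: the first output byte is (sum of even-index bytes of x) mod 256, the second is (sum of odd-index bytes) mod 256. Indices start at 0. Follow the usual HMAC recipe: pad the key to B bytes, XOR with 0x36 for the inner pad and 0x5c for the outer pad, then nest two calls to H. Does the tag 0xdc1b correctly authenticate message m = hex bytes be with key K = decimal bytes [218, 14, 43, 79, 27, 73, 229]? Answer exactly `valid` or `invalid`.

Key decimal bytes [218, 14, 43, 79, 27, 73, 229] = da 0e 2b 4f 1b 49 e5 is 7 bytes > B = 4, so hash it first: H(key) = 05 a6, then zero-pad to 4 bytes: K' = 05 a6 00 00.
K' ⊕ ipad = 33 90 36 36; K' ⊕ opad = 59 fa 5c 5c.
Inner hash: even-index sum = 295 mod 256 = 39; odd-index sum = 198 mod 256 = 198 → 27 c6.
Outer hash (recomputed tag): even-index sum = 220 mod 256 = 220; odd-index sum = 540 mod 256 = 28 → dc 1c.
Recomputed tag = dc1c; claimed = dc1b → mismatch.

invalid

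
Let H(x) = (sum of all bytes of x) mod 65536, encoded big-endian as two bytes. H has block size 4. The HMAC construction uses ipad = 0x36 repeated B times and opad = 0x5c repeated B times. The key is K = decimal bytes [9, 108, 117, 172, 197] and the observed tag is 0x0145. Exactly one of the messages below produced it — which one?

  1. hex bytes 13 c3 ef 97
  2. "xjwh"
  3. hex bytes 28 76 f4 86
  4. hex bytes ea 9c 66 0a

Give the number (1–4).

Key decimal bytes [9, 108, 117, 172, 197] = 09 6c 75 ac c5 is 5 bytes > B = 4, so hash it first: H(key) = 02 5b, then zero-pad to 4 bytes: K' = 02 5b 00 00.
K' ⊕ ipad = 34 6d 36 36; K' ⊕ opad = 5e 07 5c 5c.
m1: inner = H(34 6d 36 36 13 c3 ef 97) = 03 69; tag = H(5e 07 5c 5c 03 69) = 0189
m2: inner = H(34 6d 36 36 78 6a 77 68) = 02 ce; tag = H(5e 07 5c 5c 02 ce) = 01ed
m3: inner = H(34 6d 36 36 28 76 f4 86) = 03 25; tag = H(5e 07 5c 5c 03 25) = 0145 ← matches
m4: inner = H(34 6d 36 36 ea 9c 66 0a) = 03 03; tag = H(5e 07 5c 5c 03 03) = 0123

3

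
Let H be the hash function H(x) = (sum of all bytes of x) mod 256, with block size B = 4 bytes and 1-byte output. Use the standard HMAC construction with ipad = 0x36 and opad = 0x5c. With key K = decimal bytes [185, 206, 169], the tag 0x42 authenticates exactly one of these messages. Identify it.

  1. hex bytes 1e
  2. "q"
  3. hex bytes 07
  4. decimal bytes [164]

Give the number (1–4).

1

Key decimal bytes [185, 206, 169] = b9 ce a9 is 3 bytes ≤ B = 4; zero-pad to 4 bytes: K' = b9 ce a9 00.
K' ⊕ ipad = 8f f8 9f 36; K' ⊕ opad = e5 92 f5 5c.
m1: inner = H(8f f8 9f 36 1e) = 7a; tag = H(e5 92 f5 5c 7a) = 42 ← matches
m2: inner = H(8f f8 9f 36 71) = cd; tag = H(e5 92 f5 5c cd) = 95
m3: inner = H(8f f8 9f 36 07) = 63; tag = H(e5 92 f5 5c 63) = 2b
m4: inner = H(8f f8 9f 36 a4) = 00; tag = H(e5 92 f5 5c 00) = c8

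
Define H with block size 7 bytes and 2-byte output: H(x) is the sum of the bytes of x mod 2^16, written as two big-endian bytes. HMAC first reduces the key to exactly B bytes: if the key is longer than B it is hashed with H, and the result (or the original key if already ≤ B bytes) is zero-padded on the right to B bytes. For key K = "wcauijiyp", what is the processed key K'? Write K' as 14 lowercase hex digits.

|K| = 9 > B = 7, so first hash the key.
H(K): sum = 119+99+97+117+105+106+105+121+112 = 981 → 03 d5.
Zero-pad H(K) = 03 d5 to 7 bytes: K' = 03 d5 00 00 00 00 00.

03d50000000000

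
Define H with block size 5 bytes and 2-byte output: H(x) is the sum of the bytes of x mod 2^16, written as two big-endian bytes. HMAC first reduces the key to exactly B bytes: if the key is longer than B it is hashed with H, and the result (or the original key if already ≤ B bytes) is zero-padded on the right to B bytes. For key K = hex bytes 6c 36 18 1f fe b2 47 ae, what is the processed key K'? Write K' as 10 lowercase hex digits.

037e000000

|K| = 8 > B = 5, so first hash the key.
H(K): sum = 108+54+24+31+254+178+71+174 = 894 → 03 7e.
Zero-pad H(K) = 03 7e to 5 bytes: K' = 03 7e 00 00 00.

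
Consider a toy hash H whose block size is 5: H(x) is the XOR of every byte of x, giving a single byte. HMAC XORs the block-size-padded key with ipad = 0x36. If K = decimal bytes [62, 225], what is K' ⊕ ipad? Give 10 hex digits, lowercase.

08d7363636

Key decimal bytes [62, 225] = 3e e1 is 2 bytes ≤ B = 5; zero-pad to 5 bytes: K' = 3e e1 00 00 00.
XOR each byte with 0x36: 3e⊕36=08, e1⊕36=d7, 00⊕36=36, 00⊕36=36, 00⊕36=36.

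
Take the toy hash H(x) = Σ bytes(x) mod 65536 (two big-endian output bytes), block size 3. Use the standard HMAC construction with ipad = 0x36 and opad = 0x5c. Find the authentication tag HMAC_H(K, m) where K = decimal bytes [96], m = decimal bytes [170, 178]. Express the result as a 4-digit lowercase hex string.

Key decimal bytes [96] = 60 is 1 byte ≤ B = 3; zero-pad to 3 bytes: K' = 60 00 00.
K' ⊕ ipad = 56 36 36.  K' ⊕ opad = 3c 5c 5c.
Inner input = (K'⊕ipad) ∥ m = 56 36 36 ∥ aa b2.
Inner hash: sum = 86+54+54+170+178 = 542 → 02 1e.
Outer input = (K'⊕opad) ∥ inner = 3c 5c 5c ∥ 02 1e.
Outer hash (tag): sum = 60+92+92+2+30 = 276 → 01 14.

0114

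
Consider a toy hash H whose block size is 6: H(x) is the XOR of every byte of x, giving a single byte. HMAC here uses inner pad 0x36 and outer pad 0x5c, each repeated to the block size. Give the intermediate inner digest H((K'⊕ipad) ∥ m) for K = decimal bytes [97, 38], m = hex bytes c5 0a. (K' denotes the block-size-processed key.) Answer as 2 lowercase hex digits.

88

Key decimal bytes [97, 38] = 61 26 is 2 bytes ≤ B = 6; zero-pad to 6 bytes: K' = 61 26 00 00 00 00.
K' ⊕ ipad = 57 10 36 36 36 36.
Inner input = 57 10 36 36 36 36 ∥ c5 0a.
Inner hash: XOR 57⊕10⊕36⊕36⊕36⊕36⊕c5⊕0a = 88.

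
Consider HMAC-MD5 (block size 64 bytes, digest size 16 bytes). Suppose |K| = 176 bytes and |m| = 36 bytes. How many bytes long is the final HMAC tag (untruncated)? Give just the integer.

The tag is one MD5 digest: 16 bytes.

16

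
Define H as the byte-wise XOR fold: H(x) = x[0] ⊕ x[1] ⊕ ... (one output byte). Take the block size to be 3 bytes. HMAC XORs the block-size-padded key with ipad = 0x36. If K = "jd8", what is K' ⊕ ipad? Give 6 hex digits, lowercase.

5c520e

Key "jd8" = 6a 64 38 is exactly B = 3 bytes: K' = 6a 64 38.
XOR each byte with 0x36: 6a⊕36=5c, 64⊕36=52, 38⊕36=0e.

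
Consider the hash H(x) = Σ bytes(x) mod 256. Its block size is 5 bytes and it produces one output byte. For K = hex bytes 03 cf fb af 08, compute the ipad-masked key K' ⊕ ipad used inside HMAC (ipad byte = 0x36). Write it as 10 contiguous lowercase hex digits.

35f9cd993e

Key hex bytes 03 cf fb af 08 is exactly B = 5 bytes: K' = 03 cf fb af 08.
XOR each byte with 0x36: 03⊕36=35, cf⊕36=f9, fb⊕36=cd, af⊕36=99, 08⊕36=3e.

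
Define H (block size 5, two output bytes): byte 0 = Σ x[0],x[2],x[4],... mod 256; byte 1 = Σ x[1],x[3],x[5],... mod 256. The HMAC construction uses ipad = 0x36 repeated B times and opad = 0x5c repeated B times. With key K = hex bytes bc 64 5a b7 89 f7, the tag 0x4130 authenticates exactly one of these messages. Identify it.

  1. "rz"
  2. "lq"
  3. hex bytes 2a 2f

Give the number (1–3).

2

Key hex bytes bc 64 5a b7 89 f7 is 6 bytes > B = 5, so hash it first: H(key) = 9f 12, then zero-pad to 5 bytes: K' = 9f 12 00 00 00.
K' ⊕ ipad = a9 24 36 36 36; K' ⊕ opad = c3 4e 5c 5c 5c.
m1: inner = H(a9 24 36 36 36 72 7a) = 8f cc; tag = H(c3 4e 5c 5c 5c 8f cc) = 4739
m2: inner = H(a9 24 36 36 36 6c 71) = 86 c6; tag = H(c3 4e 5c 5c 5c 86 c6) = 4130 ← matches
m3: inner = H(a9 24 36 36 36 2a 2f) = 44 84; tag = H(c3 4e 5c 5c 5c 44 84) = ffee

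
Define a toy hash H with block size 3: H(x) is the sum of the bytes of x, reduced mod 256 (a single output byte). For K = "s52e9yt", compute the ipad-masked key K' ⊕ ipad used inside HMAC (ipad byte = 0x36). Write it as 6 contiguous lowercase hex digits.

533636

Key "s52e9yt" = 73 35 32 65 39 79 74 is 7 bytes > B = 3, so hash it first: H(key) = 65, then zero-pad to 3 bytes: K' = 65 00 00.
XOR each byte with 0x36: 65⊕36=53, 00⊕36=36, 00⊕36=36.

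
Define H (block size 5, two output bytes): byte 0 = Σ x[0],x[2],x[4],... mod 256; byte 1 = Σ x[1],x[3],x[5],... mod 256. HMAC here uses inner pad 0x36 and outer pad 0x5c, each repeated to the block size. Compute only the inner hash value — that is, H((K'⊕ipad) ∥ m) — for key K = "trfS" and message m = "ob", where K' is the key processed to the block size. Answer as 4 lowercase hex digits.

2a18

Key "trfS" = 74 72 66 53 is 4 bytes ≤ B = 5; zero-pad to 5 bytes: K' = 74 72 66 53 00.
K' ⊕ ipad = 42 44 50 65 36.
Inner input = 42 44 50 65 36 ∥ 6f 62.
Inner hash: even-index sum = 298 mod 256 = 42; odd-index sum = 280 mod 256 = 24 → 2a 18.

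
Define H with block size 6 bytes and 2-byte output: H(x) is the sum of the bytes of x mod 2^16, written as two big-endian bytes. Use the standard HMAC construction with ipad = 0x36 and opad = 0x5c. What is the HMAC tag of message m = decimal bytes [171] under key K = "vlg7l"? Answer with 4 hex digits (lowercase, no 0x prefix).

Key "vlg7l" = 76 6c 67 37 6c is 5 bytes ≤ B = 6; zero-pad to 6 bytes: K' = 76 6c 67 37 6c 00.
K' ⊕ ipad = 40 5a 51 01 5a 36.  K' ⊕ opad = 2a 30 3b 6b 30 5c.
Inner input = (K'⊕ipad) ∥ m = 40 5a 51 01 5a 36 ∥ ab.
Inner hash: sum = 64+90+81+1+90+54+171 = 551 → 02 27.
Outer input = (K'⊕opad) ∥ inner = 2a 30 3b 6b 30 5c ∥ 02 27.
Outer hash (tag): sum = 42+48+59+107+48+92+2+39 = 437 → 01 b5.

01b5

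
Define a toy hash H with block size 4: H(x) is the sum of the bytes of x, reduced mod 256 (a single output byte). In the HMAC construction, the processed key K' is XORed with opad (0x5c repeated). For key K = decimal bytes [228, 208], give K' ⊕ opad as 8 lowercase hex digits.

Key decimal bytes [228, 208] = e4 d0 is 2 bytes ≤ B = 4; zero-pad to 4 bytes: K' = e4 d0 00 00.
XOR each byte with 0x5c: e4⊕5c=b8, d0⊕5c=8c, 00⊕5c=5c, 00⊕5c=5c.

b88c5c5c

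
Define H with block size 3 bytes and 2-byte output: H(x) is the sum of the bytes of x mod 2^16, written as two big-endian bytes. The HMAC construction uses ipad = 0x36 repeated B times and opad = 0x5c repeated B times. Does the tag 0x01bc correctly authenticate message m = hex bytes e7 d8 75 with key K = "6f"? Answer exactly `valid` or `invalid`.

Key "6f" = 36 66 is 2 bytes ≤ B = 3; zero-pad to 3 bytes: K' = 36 66 00.
K' ⊕ ipad = 00 50 36; K' ⊕ opad = 6a 3a 5c.
Inner hash: sum = 0+80+54+231+216+117 = 698 → 02 ba.
Outer hash (recomputed tag): sum = 106+58+92+2+186 = 444 → 01 bc.
Recomputed tag = 01bc; claimed = 01bc → match.

valid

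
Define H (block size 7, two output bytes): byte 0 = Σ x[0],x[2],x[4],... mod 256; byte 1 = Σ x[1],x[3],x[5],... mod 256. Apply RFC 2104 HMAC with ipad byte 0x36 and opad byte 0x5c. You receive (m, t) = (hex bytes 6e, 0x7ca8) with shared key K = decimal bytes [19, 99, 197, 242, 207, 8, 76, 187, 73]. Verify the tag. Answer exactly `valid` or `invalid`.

valid

Key decimal bytes [19, 99, 197, 242, 207, 8, 76, 187, 73] = 13 63 c5 f2 cf 08 4c bb 49 is 9 bytes > B = 7, so hash it first: H(key) = 3c 18, then zero-pad to 7 bytes: K' = 3c 18 00 00 00 00 00.
K' ⊕ ipad = 0a 2e 36 36 36 36 36; K' ⊕ opad = 60 44 5c 5c 5c 5c 5c.
Inner hash: even-index sum = 172 mod 256 = 172; odd-index sum = 264 mod 256 = 8 → ac 08.
Outer hash (recomputed tag): even-index sum = 380 mod 256 = 124; odd-index sum = 424 mod 256 = 168 → 7c a8.
Recomputed tag = 7ca8; claimed = 7ca8 → match.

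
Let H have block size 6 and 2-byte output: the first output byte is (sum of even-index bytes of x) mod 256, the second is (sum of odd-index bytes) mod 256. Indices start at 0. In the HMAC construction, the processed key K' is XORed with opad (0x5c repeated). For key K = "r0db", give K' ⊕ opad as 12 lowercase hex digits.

Key "r0db" = 72 30 64 62 is 4 bytes ≤ B = 6; zero-pad to 6 bytes: K' = 72 30 64 62 00 00.
XOR each byte with 0x5c: 72⊕5c=2e, 30⊕5c=6c, 64⊕5c=38, 62⊕5c=3e, 00⊕5c=5c, 00⊕5c=5c.

2e6c383e5c5c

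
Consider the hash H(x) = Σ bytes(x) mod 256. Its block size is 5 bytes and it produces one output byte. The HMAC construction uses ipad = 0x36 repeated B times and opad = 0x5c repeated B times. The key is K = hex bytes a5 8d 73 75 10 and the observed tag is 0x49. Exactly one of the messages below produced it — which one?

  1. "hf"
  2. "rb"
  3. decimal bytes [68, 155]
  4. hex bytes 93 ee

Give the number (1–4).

Key hex bytes a5 8d 73 75 10 is exactly B = 5 bytes: K' = a5 8d 73 75 10.
K' ⊕ ipad = 93 bb 45 43 26; K' ⊕ opad = f9 d1 2f 29 4c.
m1: inner = H(93 bb 45 43 26 68 66) = ca; tag = H(f9 d1 2f 29 4c ca) = 38
m2: inner = H(93 bb 45 43 26 72 62) = d0; tag = H(f9 d1 2f 29 4c d0) = 3e
m3: inner = H(93 bb 45 43 26 44 9b) = db; tag = H(f9 d1 2f 29 4c db) = 49 ← matches
m4: inner = H(93 bb 45 43 26 93 ee) = 7d; tag = H(f9 d1 2f 29 4c 7d) = eb

3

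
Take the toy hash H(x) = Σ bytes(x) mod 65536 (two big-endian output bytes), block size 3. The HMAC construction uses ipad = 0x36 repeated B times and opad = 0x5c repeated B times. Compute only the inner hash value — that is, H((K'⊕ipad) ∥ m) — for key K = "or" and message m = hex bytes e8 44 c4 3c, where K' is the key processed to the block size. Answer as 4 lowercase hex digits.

02ff

Key "or" = 6f 72 is 2 bytes ≤ B = 3; zero-pad to 3 bytes: K' = 6f 72 00.
K' ⊕ ipad = 59 44 36.
Inner input = 59 44 36 ∥ e8 44 c4 3c.
Inner hash: sum = 89+68+54+232+68+196+60 = 767 → 02 ff.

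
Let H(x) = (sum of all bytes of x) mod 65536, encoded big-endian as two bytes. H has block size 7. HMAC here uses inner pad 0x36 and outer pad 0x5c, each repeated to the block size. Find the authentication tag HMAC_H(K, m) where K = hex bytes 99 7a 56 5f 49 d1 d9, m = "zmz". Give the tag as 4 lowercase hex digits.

029e

Key hex bytes 99 7a 56 5f 49 d1 d9 is exactly B = 7 bytes: K' = 99 7a 56 5f 49 d1 d9.
K' ⊕ ipad = af 4c 60 69 7f e7 ef.  K' ⊕ opad = c5 26 0a 03 15 8d 85.
Inner input = (K'⊕ipad) ∥ m = af 4c 60 69 7f e7 ef ∥ 7a 6d 7a.
Inner hash: sum = 175+76+96+105+127+231+239+122+109+122 = 1402 → 05 7a.
Outer input = (K'⊕opad) ∥ inner = c5 26 0a 03 15 8d 85 ∥ 05 7a.
Outer hash (tag): sum = 197+38+10+3+21+141+133+5+122 = 670 → 02 9e.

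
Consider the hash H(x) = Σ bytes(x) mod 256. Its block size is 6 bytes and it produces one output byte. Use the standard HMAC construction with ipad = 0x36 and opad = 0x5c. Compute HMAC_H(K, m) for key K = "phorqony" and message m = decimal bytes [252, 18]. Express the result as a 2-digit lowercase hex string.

Key "phorqony" = 70 68 6f 72 71 6f 6e 79 is 8 bytes > B = 6, so hash it first: H(key) = 80, then zero-pad to 6 bytes: K' = 80 00 00 00 00 00.
K' ⊕ ipad = b6 36 36 36 36 36.  K' ⊕ opad = dc 5c 5c 5c 5c 5c.
Inner input = (K'⊕ipad) ∥ m = b6 36 36 36 36 36 ∥ fc 12.
Inner hash: sum = 182+54+54+54+54+54+252+18 = 722; mod 256 = 210 → d2.
Outer input = (K'⊕opad) ∥ inner = dc 5c 5c 5c 5c 5c ∥ d2.
Outer hash (tag): sum = 220+92+92+92+92+92+210 = 890; mod 256 = 122 → 7a.

7a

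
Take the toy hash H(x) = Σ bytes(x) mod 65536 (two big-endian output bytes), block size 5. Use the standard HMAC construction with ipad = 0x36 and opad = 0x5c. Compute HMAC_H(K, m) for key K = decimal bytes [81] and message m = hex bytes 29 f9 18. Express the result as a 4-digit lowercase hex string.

01f8

Key decimal bytes [81] = 51 is 1 byte ≤ B = 5; zero-pad to 5 bytes: K' = 51 00 00 00 00.
K' ⊕ ipad = 67 36 36 36 36.  K' ⊕ opad = 0d 5c 5c 5c 5c.
Inner input = (K'⊕ipad) ∥ m = 67 36 36 36 36 ∥ 29 f9 18.
Inner hash: sum = 103+54+54+54+54+41+249+24 = 633 → 02 79.
Outer input = (K'⊕opad) ∥ inner = 0d 5c 5c 5c 5c ∥ 02 79.
Outer hash (tag): sum = 13+92+92+92+92+2+121 = 504 → 01 f8.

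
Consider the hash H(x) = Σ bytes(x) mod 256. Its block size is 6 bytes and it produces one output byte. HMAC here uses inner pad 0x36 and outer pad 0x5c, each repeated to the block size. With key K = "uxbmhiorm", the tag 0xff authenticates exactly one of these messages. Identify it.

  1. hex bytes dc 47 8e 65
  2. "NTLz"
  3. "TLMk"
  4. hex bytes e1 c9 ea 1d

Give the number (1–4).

4

Key "uxbmhiorm" = 75 78 62 6d 68 69 6f 72 6d is 9 bytes > B = 6, so hash it first: H(key) = db, then zero-pad to 6 bytes: K' = db 00 00 00 00 00.
K' ⊕ ipad = ed 36 36 36 36 36; K' ⊕ opad = 87 5c 5c 5c 5c 5c.
m1: inner = H(ed 36 36 36 36 36 dc 47 8e 65) = 11; tag = H(87 5c 5c 5c 5c 5c 11) = 64
m2: inner = H(ed 36 36 36 36 36 4e 54 4c 7a) = 63; tag = H(87 5c 5c 5c 5c 5c 63) = b6
m3: inner = H(ed 36 36 36 36 36 54 4c 4d 6b) = 53; tag = H(87 5c 5c 5c 5c 5c 53) = a6
m4: inner = H(ed 36 36 36 36 36 e1 c9 ea 1d) = ac; tag = H(87 5c 5c 5c 5c 5c ac) = ff ← matches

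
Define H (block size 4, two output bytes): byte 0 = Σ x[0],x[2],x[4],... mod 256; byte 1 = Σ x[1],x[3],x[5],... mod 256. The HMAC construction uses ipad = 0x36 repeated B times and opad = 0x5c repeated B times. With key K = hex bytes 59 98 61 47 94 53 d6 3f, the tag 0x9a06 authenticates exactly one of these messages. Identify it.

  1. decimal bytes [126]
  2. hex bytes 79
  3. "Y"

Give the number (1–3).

Key hex bytes 59 98 61 47 94 53 d6 3f is 8 bytes > B = 4, so hash it first: H(key) = 24 71, then zero-pad to 4 bytes: K' = 24 71 00 00.
K' ⊕ ipad = 12 47 36 36; K' ⊕ opad = 78 2d 5c 5c.
m1: inner = H(12 47 36 36 7e) = c6 7d; tag = H(78 2d 5c 5c c6 7d) = 9a06 ← matches
m2: inner = H(12 47 36 36 79) = c1 7d; tag = H(78 2d 5c 5c c1 7d) = 9506
m3: inner = H(12 47 36 36 59) = a1 7d; tag = H(78 2d 5c 5c a1 7d) = 7506

1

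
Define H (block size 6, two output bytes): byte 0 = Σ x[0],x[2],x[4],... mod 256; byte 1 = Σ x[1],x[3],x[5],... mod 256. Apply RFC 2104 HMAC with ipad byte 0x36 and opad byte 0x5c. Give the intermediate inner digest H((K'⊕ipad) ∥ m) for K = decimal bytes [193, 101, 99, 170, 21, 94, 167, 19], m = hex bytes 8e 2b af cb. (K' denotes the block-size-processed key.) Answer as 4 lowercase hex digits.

Key decimal bytes [193, 101, 99, 170, 21, 94, 167, 19] = c1 65 63 aa 15 5e a7 13 is 8 bytes > B = 6, so hash it first: H(key) = e0 80, then zero-pad to 6 bytes: K' = e0 80 00 00 00 00.
K' ⊕ ipad = d6 b6 36 36 36 36.
Inner input = d6 b6 36 36 36 36 ∥ 8e 2b af cb.
Inner hash: even-index sum = 639 mod 256 = 127; odd-index sum = 536 mod 256 = 24 → 7f 18.

7f18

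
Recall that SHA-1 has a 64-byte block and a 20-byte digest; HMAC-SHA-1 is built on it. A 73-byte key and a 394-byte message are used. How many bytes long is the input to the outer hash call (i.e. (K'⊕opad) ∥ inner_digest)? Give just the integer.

Key is 73 > 64 bytes, so it is hashed to 20 bytes then zero-padded to 64: |K'| = 64.
Outer input = (K'⊕opad) ∥ H(inner) → 64 + 20 = 84 bytes.

84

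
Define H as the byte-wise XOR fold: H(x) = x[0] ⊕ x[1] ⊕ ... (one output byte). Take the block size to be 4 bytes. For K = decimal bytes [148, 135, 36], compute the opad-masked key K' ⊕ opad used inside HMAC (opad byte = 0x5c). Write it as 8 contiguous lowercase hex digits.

Key decimal bytes [148, 135, 36] = 94 87 24 is 3 bytes ≤ B = 4; zero-pad to 4 bytes: K' = 94 87 24 00.
XOR each byte with 0x5c: 94⊕5c=c8, 87⊕5c=db, 24⊕5c=78, 00⊕5c=5c.

c8db785c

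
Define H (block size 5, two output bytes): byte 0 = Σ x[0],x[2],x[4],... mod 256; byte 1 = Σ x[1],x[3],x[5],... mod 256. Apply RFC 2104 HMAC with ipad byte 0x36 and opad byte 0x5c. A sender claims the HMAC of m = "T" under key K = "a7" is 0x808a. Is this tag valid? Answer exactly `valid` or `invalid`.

valid

Key "a7" = 61 37 is 2 bytes ≤ B = 5; zero-pad to 5 bytes: K' = 61 37 00 00 00.
K' ⊕ ipad = 57 01 36 36 36; K' ⊕ opad = 3d 6b 5c 5c 5c.
Inner hash: even-index sum = 195 mod 256 = 195; odd-index sum = 139 mod 256 = 139 → c3 8b.
Outer hash (recomputed tag): even-index sum = 384 mod 256 = 128; odd-index sum = 394 mod 256 = 138 → 80 8a.
Recomputed tag = 808a; claimed = 808a → match.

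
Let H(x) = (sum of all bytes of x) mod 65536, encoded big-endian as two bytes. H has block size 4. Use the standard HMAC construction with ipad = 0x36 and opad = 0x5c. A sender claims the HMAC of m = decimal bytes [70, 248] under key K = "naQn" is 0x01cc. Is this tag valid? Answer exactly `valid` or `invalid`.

Key "naQn" = 6e 61 51 6e is exactly B = 4 bytes: K' = 6e 61 51 6e.
K' ⊕ ipad = 58 57 67 58; K' ⊕ opad = 32 3d 0d 32.
Inner hash: sum = 88+87+103+88+70+248 = 684 → 02 ac.
Outer hash (recomputed tag): sum = 50+61+13+50+2+172 = 348 → 01 5c.
Recomputed tag = 015c; claimed = 01cc → mismatch.

invalid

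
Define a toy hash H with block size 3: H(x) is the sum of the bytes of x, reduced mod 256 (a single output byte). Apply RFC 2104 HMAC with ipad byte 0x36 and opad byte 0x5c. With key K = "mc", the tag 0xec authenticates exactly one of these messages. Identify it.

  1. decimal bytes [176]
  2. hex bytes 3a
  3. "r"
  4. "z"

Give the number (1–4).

Key "mc" = 6d 63 is 2 bytes ≤ B = 3; zero-pad to 3 bytes: K' = 6d 63 00.
K' ⊕ ipad = 5b 55 36; K' ⊕ opad = 31 3f 5c.
m1: inner = H(5b 55 36 b0) = 96; tag = H(31 3f 5c 96) = 62
m2: inner = H(5b 55 36 3a) = 20; tag = H(31 3f 5c 20) = ec ← matches
m3: inner = H(5b 55 36 72) = 58; tag = H(31 3f 5c 58) = 24
m4: inner = H(5b 55 36 7a) = 60; tag = H(31 3f 5c 60) = 2c

2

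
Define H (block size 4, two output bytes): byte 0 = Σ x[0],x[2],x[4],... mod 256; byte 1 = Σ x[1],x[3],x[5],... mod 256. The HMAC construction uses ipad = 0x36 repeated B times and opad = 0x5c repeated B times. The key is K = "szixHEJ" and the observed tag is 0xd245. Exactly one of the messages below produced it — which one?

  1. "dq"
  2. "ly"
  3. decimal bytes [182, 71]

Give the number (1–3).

3

Key "szixHEJ" = 73 7a 69 78 48 45 4a is 7 bytes > B = 4, so hash it first: H(key) = 6e 37, then zero-pad to 4 bytes: K' = 6e 37 00 00.
K' ⊕ ipad = 58 01 36 36; K' ⊕ opad = 32 6b 5c 5c.
m1: inner = H(58 01 36 36 64 71) = f2 a8; tag = H(32 6b 5c 5c f2 a8) = 806f
m2: inner = H(58 01 36 36 6c 79) = fa b0; tag = H(32 6b 5c 5c fa b0) = 8877
m3: inner = H(58 01 36 36 b6 47) = 44 7e; tag = H(32 6b 5c 5c 44 7e) = d245 ← matches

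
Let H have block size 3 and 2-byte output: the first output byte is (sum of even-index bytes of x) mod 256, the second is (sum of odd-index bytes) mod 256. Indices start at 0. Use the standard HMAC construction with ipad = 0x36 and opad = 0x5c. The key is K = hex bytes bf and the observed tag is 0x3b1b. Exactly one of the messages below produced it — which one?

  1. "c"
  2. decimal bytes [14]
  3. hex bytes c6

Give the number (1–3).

Key hex bytes bf is 1 byte ≤ B = 3; zero-pad to 3 bytes: K' = bf 00 00.
K' ⊕ ipad = 89 36 36; K' ⊕ opad = e3 5c 5c.
m1: inner = H(89 36 36 63) = bf 99; tag = H(e3 5c 5c bf 99) = d81b
m2: inner = H(89 36 36 0e) = bf 44; tag = H(e3 5c 5c bf 44) = 831b
m3: inner = H(89 36 36 c6) = bf fc; tag = H(e3 5c 5c bf fc) = 3b1b ← matches

3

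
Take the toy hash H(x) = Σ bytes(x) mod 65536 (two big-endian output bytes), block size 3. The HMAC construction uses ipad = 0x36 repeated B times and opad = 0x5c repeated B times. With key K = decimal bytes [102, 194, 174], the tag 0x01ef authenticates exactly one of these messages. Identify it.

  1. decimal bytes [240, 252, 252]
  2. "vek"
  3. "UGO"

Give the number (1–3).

Key decimal bytes [102, 194, 174] = 66 c2 ae is exactly B = 3 bytes: K' = 66 c2 ae.
K' ⊕ ipad = 50 f4 98; K' ⊕ opad = 3a 9e f2.
m1: inner = H(50 f4 98 f0 fc fc) = 04 c4; tag = H(3a 9e f2 04 c4) = 0292
m2: inner = H(50 f4 98 76 65 6b) = 03 22; tag = H(3a 9e f2 03 22) = 01ef ← matches
m3: inner = H(50 f4 98 55 47 4f) = 02 c7; tag = H(3a 9e f2 02 c7) = 0293

2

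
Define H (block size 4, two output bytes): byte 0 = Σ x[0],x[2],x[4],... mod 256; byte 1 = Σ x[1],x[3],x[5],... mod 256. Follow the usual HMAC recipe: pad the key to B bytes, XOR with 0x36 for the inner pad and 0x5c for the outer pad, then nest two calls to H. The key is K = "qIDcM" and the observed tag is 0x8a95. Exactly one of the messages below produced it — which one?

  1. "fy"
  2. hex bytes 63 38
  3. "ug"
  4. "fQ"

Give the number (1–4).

1

Key "qIDcM" = 71 49 44 63 4d is 5 bytes > B = 4, so hash it first: H(key) = 02 ac, then zero-pad to 4 bytes: K' = 02 ac 00 00.
K' ⊕ ipad = 34 9a 36 36; K' ⊕ opad = 5e f0 5c 5c.
m1: inner = H(34 9a 36 36 66 79) = d0 49; tag = H(5e f0 5c 5c d0 49) = 8a95 ← matches
m2: inner = H(34 9a 36 36 63 38) = cd 08; tag = H(5e f0 5c 5c cd 08) = 8754
m3: inner = H(34 9a 36 36 75 67) = df 37; tag = H(5e f0 5c 5c df 37) = 9983
m4: inner = H(34 9a 36 36 66 51) = d0 21; tag = H(5e f0 5c 5c d0 21) = 8a6d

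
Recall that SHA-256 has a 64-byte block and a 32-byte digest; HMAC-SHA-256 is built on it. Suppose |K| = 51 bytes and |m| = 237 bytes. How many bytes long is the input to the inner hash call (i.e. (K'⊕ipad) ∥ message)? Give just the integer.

301

Key is 51 ≤ 64 bytes, zero-padded: |K'| = 64.
Inner input = (K'⊕ipad) ∥ m → 64 + 237 = 301 bytes.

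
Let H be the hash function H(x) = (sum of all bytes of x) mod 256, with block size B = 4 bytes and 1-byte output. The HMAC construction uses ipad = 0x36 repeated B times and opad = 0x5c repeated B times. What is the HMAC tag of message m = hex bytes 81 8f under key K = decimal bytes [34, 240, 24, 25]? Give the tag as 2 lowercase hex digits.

Key decimal bytes [34, 240, 24, 25] = 22 f0 18 19 is exactly B = 4 bytes: K' = 22 f0 18 19.
K' ⊕ ipad = 14 c6 2e 2f.  K' ⊕ opad = 7e ac 44 45.
Inner input = (K'⊕ipad) ∥ m = 14 c6 2e 2f ∥ 81 8f.
Inner hash: sum = 20+198+46+47+129+143 = 583; mod 256 = 71 → 47.
Outer input = (K'⊕opad) ∥ inner = 7e ac 44 45 ∥ 47.
Outer hash (tag): sum = 126+172+68+69+71 = 506; mod 256 = 250 → fa.

fa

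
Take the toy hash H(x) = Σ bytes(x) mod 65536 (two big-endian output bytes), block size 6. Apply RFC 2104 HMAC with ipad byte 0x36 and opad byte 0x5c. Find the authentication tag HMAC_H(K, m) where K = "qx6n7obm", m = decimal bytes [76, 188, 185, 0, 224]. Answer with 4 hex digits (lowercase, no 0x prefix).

Key "qx6n7obm" = 71 78 36 6e 37 6f 62 6d is 8 bytes > B = 6, so hash it first: H(key) = 03 02, then zero-pad to 6 bytes: K' = 03 02 00 00 00 00.
K' ⊕ ipad = 35 34 36 36 36 36.  K' ⊕ opad = 5f 5e 5c 5c 5c 5c.
Inner input = (K'⊕ipad) ∥ m = 35 34 36 36 36 36 ∥ 4c bc b9 00 e0.
Inner hash: sum = 53+52+54+54+54+54+76+188+185+0+224 = 994 → 03 e2.
Outer input = (K'⊕opad) ∥ inner = 5f 5e 5c 5c 5c 5c ∥ 03 e2.
Outer hash (tag): sum = 95+94+92+92+92+92+3+226 = 786 → 03 12.

0312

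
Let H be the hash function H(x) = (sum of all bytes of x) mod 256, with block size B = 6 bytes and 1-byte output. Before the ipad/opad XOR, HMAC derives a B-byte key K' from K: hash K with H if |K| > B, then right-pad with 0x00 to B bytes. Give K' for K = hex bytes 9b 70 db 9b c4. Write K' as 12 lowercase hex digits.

9b70db9bc400

Key hex bytes 9b 70 db 9b c4 is 5 bytes ≤ B = 6; zero-pad to 6 bytes: K' = 9b 70 db 9b c4 00.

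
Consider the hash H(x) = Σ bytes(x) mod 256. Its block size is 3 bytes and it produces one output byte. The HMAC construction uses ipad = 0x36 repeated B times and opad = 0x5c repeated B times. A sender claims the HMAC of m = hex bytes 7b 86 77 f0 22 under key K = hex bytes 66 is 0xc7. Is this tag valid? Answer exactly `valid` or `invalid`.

Key hex bytes 66 is 1 byte ≤ B = 3; zero-pad to 3 bytes: K' = 66 00 00.
K' ⊕ ipad = 50 36 36; K' ⊕ opad = 3a 5c 5c.
Inner hash: sum = 80+54+54+123+134+119+240+34 = 838; mod 256 = 70 → 46.
Outer hash (recomputed tag): sum = 58+92+92+70 = 312; mod 256 = 56 → 38.
Recomputed tag = 38; claimed = c7 → mismatch.

invalid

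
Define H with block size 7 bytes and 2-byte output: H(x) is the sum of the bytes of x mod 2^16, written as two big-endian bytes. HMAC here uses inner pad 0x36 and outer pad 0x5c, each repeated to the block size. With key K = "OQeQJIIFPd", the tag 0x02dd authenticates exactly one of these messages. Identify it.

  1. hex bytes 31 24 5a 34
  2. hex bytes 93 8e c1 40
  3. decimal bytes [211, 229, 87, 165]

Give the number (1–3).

1

Key "OQeQJIIFPd" = 4f 51 65 51 4a 49 49 46 50 64 is 10 bytes > B = 7, so hash it first: H(key) = 03 2c, then zero-pad to 7 bytes: K' = 03 2c 00 00 00 00 00.
K' ⊕ ipad = 35 1a 36 36 36 36 36; K' ⊕ opad = 5f 70 5c 5c 5c 5c 5c.
m1: inner = H(35 1a 36 36 36 36 36 31 24 5a 34) = 02 40; tag = H(5f 70 5c 5c 5c 5c 5c 02 40) = 02dd ← matches
m2: inner = H(35 1a 36 36 36 36 36 93 8e c1 40) = 03 7f; tag = H(5f 70 5c 5c 5c 5c 5c 03 7f) = 031d
m3: inner = H(35 1a 36 36 36 36 36 d3 e5 57 a5) = 04 11; tag = H(5f 70 5c 5c 5c 5c 5c 04 11) = 02b0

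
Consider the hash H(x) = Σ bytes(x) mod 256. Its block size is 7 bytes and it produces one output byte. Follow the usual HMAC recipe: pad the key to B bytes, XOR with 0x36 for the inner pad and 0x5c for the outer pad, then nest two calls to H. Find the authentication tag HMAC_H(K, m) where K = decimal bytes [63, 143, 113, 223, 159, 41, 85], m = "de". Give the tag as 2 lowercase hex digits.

Key decimal bytes [63, 143, 113, 223, 159, 41, 85] = 3f 8f 71 df 9f 29 55 is exactly B = 7 bytes: K' = 3f 8f 71 df 9f 29 55.
K' ⊕ ipad = 09 b9 47 e9 a9 1f 63.  K' ⊕ opad = 63 d3 2d 83 c3 75 09.
Inner input = (K'⊕ipad) ∥ m = 09 b9 47 e9 a9 1f 63 ∥ 64 65.
Inner hash: sum = 9+185+71+233+169+31+99+100+101 = 998; mod 256 = 230 → e6.
Outer input = (K'⊕opad) ∥ inner = 63 d3 2d 83 c3 75 09 ∥ e6.
Outer hash (tag): sum = 99+211+45+131+195+117+9+230 = 1037; mod 256 = 13 → 0d.

0d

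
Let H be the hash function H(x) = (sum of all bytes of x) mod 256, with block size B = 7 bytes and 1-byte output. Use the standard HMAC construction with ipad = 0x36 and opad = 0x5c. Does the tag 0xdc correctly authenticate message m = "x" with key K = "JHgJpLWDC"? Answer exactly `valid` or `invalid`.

Key "JHgJpLWDC" = 4a 48 67 4a 70 4c 57 44 43 is 9 bytes > B = 7, so hash it first: H(key) = dd, then zero-pad to 7 bytes: K' = dd 00 00 00 00 00 00.
K' ⊕ ipad = eb 36 36 36 36 36 36; K' ⊕ opad = 81 5c 5c 5c 5c 5c 5c.
Inner hash: sum = 235+54+54+54+54+54+54+120 = 679; mod 256 = 167 → a7.
Outer hash (recomputed tag): sum = 129+92+92+92+92+92+92+167 = 848; mod 256 = 80 → 50.
Recomputed tag = 50; claimed = dc → mismatch.

invalid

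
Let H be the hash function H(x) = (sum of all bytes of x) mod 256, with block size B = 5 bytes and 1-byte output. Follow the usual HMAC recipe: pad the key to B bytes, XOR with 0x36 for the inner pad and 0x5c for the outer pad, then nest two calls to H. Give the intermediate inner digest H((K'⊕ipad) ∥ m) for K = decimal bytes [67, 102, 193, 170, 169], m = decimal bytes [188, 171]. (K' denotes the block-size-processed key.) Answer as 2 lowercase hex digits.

5e

Key decimal bytes [67, 102, 193, 170, 169] = 43 66 c1 aa a9 is exactly B = 5 bytes: K' = 43 66 c1 aa a9.
K' ⊕ ipad = 75 50 f7 9c 9f.
Inner input = 75 50 f7 9c 9f ∥ bc ab.
Inner hash: sum = 117+80+247+156+159+188+171 = 1118; mod 256 = 94 → 5e.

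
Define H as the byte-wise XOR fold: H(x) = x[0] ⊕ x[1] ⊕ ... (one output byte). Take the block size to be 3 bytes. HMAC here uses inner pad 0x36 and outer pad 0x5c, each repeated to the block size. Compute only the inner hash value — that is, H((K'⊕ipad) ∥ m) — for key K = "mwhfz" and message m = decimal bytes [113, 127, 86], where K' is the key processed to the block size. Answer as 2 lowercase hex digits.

Key "mwhfz" = 6d 77 68 66 7a is 5 bytes > B = 3, so hash it first: H(key) = 6e, then zero-pad to 3 bytes: K' = 6e 00 00.
K' ⊕ ipad = 58 36 36.
Inner input = 58 36 36 ∥ 71 7f 56.
Inner hash: XOR 58⊕36⊕36⊕71⊕7f⊕56 = 00.

00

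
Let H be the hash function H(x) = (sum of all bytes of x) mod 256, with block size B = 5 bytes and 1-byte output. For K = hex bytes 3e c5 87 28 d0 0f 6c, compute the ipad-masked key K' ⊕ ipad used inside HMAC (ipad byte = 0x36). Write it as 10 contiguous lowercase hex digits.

Key hex bytes 3e c5 87 28 d0 0f 6c is 7 bytes > B = 5, so hash it first: H(key) = fd, then zero-pad to 5 bytes: K' = fd 00 00 00 00.
XOR each byte with 0x36: fd⊕36=cb, 00⊕36=36, 00⊕36=36, 00⊕36=36, 00⊕36=36.

cb36363636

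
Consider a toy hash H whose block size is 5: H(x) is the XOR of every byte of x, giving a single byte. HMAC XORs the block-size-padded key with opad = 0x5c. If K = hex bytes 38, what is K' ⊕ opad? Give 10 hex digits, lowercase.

Key hex bytes 38 is 1 byte ≤ B = 5; zero-pad to 5 bytes: K' = 38 00 00 00 00.
XOR each byte with 0x5c: 38⊕5c=64, 00⊕5c=5c, 00⊕5c=5c, 00⊕5c=5c, 00⊕5c=5c.

645c5c5c5c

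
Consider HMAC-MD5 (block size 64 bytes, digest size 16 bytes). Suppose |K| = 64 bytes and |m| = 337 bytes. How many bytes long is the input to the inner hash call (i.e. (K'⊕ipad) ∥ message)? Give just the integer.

401

Key is 64 ≤ 64 bytes, zero-padded: |K'| = 64.
Inner input = (K'⊕ipad) ∥ m → 64 + 337 = 401 bytes.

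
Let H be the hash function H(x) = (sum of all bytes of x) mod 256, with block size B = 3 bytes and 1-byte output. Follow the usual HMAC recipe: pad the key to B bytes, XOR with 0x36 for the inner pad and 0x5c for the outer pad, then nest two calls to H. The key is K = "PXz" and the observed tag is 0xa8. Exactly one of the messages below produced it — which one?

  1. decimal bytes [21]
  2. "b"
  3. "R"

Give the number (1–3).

Key "PXz" = 50 58 7a is exactly B = 3 bytes: K' = 50 58 7a.
K' ⊕ ipad = 66 6e 4c; K' ⊕ opad = 0c 04 26.
m1: inner = H(66 6e 4c 15) = 35; tag = H(0c 04 26 35) = 6b
m2: inner = H(66 6e 4c 62) = 82; tag = H(0c 04 26 82) = b8
m3: inner = H(66 6e 4c 52) = 72; tag = H(0c 04 26 72) = a8 ← matches

3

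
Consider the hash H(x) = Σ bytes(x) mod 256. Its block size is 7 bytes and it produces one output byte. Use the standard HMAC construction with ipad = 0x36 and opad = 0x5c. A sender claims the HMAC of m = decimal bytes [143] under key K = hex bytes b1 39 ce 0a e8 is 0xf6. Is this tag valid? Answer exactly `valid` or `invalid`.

Key hex bytes b1 39 ce 0a e8 is 5 bytes ≤ B = 7; zero-pad to 7 bytes: K' = b1 39 ce 0a e8 00 00.
K' ⊕ ipad = 87 0f f8 3c de 36 36; K' ⊕ opad = ed 65 92 56 b4 5c 5c.
Inner hash: sum = 135+15+248+60+222+54+54+143 = 931; mod 256 = 163 → a3.
Outer hash (recomputed tag): sum = 237+101+146+86+180+92+92+163 = 1097; mod 256 = 73 → 49.
Recomputed tag = 49; claimed = f6 → mismatch.

invalid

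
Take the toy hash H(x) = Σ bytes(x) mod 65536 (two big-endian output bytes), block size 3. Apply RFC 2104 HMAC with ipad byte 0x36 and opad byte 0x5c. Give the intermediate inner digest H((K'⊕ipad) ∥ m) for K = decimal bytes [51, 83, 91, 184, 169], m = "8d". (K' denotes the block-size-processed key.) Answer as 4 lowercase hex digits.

017a

Key decimal bytes [51, 83, 91, 184, 169] = 33 53 5b b8 a9 is 5 bytes > B = 3, so hash it first: H(key) = 02 42, then zero-pad to 3 bytes: K' = 02 42 00.
K' ⊕ ipad = 34 74 36.
Inner input = 34 74 36 ∥ 38 64.
Inner hash: sum = 52+116+54+56+100 = 378 → 01 7a.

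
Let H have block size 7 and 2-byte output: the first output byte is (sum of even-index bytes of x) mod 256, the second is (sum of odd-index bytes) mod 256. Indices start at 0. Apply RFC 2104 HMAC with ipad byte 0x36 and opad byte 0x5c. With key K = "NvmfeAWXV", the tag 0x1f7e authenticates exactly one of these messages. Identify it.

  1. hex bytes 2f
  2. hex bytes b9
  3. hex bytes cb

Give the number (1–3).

3

Key "NvmfeAWXV" = 4e 76 6d 66 65 41 57 58 56 is 9 bytes > B = 7, so hash it first: H(key) = cd 75, then zero-pad to 7 bytes: K' = cd 75 00 00 00 00 00.
K' ⊕ ipad = fb 43 36 36 36 36 36; K' ⊕ opad = 91 29 5c 5c 5c 5c 5c.
m1: inner = H(fb 43 36 36 36 36 36 2f) = 9d de; tag = H(91 29 5c 5c 5c 5c 5c 9d de) = 837e
m2: inner = H(fb 43 36 36 36 36 36 b9) = 9d 68; tag = H(91 29 5c 5c 5c 5c 5c 9d 68) = 0d7e
m3: inner = H(fb 43 36 36 36 36 36 cb) = 9d 7a; tag = H(91 29 5c 5c 5c 5c 5c 9d 7a) = 1f7e ← matches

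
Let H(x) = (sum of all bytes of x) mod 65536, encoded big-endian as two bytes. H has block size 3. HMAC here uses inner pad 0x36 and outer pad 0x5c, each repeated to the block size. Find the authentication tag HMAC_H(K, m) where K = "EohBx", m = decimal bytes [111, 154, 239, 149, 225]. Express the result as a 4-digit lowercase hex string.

0202

Key "EohBx" = 45 6f 68 42 78 is 5 bytes > B = 3, so hash it first: H(key) = 01 d6, then zero-pad to 3 bytes: K' = 01 d6 00.
K' ⊕ ipad = 37 e0 36.  K' ⊕ opad = 5d 8a 5c.
Inner input = (K'⊕ipad) ∥ m = 37 e0 36 ∥ 6f 9a ef 95 e1.
Inner hash: sum = 55+224+54+111+154+239+149+225 = 1211 → 04 bb.
Outer input = (K'⊕opad) ∥ inner = 5d 8a 5c ∥ 04 bb.
Outer hash (tag): sum = 93+138+92+4+187 = 514 → 02 02.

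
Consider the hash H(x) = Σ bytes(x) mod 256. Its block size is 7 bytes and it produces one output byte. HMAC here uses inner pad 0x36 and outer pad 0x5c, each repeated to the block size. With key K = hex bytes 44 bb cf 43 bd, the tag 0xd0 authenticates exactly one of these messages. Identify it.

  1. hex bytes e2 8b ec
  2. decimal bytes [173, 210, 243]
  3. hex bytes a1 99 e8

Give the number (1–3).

Key hex bytes 44 bb cf 43 bd is 5 bytes ≤ B = 7; zero-pad to 7 bytes: K' = 44 bb cf 43 bd 00 00.
K' ⊕ ipad = 72 8d f9 75 8b 36 36; K' ⊕ opad = 18 e7 93 1f e1 5c 5c.
m1: inner = H(72 8d f9 75 8b 36 36 e2 8b ec) = bd; tag = H(18 e7 93 1f e1 5c 5c bd) = 07
m2: inner = H(72 8d f9 75 8b 36 36 ad d2 f3) = d6; tag = H(18 e7 93 1f e1 5c 5c d6) = 20
m3: inner = H(72 8d f9 75 8b 36 36 a1 99 e8) = 86; tag = H(18 e7 93 1f e1 5c 5c 86) = d0 ← matches

3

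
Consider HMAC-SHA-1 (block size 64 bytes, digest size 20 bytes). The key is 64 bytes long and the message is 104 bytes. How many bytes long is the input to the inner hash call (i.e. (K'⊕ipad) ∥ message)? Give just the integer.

Key is 64 ≤ 64 bytes, zero-padded: |K'| = 64.
Inner input = (K'⊕ipad) ∥ m → 64 + 104 = 168 bytes.

168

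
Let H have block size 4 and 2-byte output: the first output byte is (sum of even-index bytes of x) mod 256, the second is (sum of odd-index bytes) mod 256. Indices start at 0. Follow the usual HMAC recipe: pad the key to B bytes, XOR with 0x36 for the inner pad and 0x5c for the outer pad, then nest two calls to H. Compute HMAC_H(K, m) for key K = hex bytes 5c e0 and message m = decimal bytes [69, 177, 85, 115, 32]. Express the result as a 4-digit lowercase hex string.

b648

Key hex bytes 5c e0 is 2 bytes ≤ B = 4; zero-pad to 4 bytes: K' = 5c e0 00 00.
K' ⊕ ipad = 6a d6 36 36.  K' ⊕ opad = 00 bc 5c 5c.
Inner input = (K'⊕ipad) ∥ m = 6a d6 36 36 ∥ 45 b1 55 73 20.
Inner hash: even-index sum = 346 mod 256 = 90; odd-index sum = 560 mod 256 = 48 → 5a 30.
Outer input = (K'⊕opad) ∥ inner = 00 bc 5c 5c ∥ 5a 30.
Outer hash (tag): even-index sum = 182 mod 256 = 182; odd-index sum = 328 mod 256 = 72 → b6 48.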